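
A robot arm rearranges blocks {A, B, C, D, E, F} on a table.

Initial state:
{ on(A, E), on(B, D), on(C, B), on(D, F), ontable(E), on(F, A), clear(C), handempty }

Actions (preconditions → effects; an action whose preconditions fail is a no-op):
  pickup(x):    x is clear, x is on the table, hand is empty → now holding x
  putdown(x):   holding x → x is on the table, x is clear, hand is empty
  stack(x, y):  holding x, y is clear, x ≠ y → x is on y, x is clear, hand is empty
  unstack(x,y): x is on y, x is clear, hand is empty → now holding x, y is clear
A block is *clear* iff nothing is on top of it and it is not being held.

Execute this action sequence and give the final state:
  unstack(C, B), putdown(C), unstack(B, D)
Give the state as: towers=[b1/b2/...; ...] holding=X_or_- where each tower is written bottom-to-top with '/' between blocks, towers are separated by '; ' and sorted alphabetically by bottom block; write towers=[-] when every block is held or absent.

towers=[C; E/A/F/D] holding=B

step 1 (unstack(C, B)): towers=[E/A/F/D/B] holding=C
step 2 (putdown(C)): towers=[C; E/A/F/D/B] holding=-
step 3 (unstack(B, D)): towers=[C; E/A/F/D] holding=B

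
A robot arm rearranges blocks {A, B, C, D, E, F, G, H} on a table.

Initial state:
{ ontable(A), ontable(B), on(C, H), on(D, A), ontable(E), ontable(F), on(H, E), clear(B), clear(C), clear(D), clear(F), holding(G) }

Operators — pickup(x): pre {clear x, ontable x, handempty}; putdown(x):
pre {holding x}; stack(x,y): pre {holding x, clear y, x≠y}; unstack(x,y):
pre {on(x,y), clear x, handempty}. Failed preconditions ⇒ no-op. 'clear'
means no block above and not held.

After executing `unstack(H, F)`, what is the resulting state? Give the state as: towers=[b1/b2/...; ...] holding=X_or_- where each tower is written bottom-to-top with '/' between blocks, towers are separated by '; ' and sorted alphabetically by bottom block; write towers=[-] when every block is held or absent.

before: towers=[A/D; B; E/H/C; F] holding=G
pre[unstack(H, F)]: on(H,F) no, clear(H) no, handempty no
on(H,F), clear(H), handempty unmet → unstack(H, F) is a no-op
after:  towers=[A/D; B; E/H/C; F] holding=G

towers=[A/D; B; E/H/C; F] holding=G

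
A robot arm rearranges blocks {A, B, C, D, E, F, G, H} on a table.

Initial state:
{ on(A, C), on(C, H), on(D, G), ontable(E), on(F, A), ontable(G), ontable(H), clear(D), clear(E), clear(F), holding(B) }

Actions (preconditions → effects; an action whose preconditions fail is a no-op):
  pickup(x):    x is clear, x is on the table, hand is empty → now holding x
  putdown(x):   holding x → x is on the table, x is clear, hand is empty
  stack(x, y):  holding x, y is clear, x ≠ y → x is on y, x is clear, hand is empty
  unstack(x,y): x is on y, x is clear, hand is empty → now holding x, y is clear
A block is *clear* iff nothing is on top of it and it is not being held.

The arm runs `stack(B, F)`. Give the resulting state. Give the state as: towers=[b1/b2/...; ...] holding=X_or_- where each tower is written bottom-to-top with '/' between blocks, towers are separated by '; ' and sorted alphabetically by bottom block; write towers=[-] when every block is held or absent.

before: towers=[E; G/D; H/C/A/F] holding=B
pre[stack(B, F)]: holding(B) ok, clear(F) ok, B≠F ok
all met → apply stack(B, F)
after:  towers=[E; G/D; H/C/A/F/B] holding=-

towers=[E; G/D; H/C/A/F/B] holding=-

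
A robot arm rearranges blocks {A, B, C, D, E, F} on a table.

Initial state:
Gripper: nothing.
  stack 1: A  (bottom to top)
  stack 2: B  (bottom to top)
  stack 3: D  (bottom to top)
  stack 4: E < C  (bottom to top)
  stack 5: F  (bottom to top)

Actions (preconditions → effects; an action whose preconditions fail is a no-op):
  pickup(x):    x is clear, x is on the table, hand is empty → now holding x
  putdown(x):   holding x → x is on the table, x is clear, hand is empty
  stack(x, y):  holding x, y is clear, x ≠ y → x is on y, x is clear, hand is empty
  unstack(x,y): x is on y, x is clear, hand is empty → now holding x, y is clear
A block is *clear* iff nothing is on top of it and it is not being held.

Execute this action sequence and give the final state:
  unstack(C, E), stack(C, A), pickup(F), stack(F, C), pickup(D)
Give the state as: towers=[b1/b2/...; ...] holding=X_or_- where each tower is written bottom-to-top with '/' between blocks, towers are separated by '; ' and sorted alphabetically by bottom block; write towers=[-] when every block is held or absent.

step 1 (unstack(C, E)): towers=[A; B; D; E; F] holding=C
step 2 (stack(C, A)): towers=[A/C; B; D; E; F] holding=-
step 3 (pickup(F)): towers=[A/C; B; D; E] holding=F
step 4 (stack(F, C)): towers=[A/C/F; B; D; E] holding=-
step 5 (pickup(D)): towers=[A/C/F; B; E] holding=D

towers=[A/C/F; B; E] holding=D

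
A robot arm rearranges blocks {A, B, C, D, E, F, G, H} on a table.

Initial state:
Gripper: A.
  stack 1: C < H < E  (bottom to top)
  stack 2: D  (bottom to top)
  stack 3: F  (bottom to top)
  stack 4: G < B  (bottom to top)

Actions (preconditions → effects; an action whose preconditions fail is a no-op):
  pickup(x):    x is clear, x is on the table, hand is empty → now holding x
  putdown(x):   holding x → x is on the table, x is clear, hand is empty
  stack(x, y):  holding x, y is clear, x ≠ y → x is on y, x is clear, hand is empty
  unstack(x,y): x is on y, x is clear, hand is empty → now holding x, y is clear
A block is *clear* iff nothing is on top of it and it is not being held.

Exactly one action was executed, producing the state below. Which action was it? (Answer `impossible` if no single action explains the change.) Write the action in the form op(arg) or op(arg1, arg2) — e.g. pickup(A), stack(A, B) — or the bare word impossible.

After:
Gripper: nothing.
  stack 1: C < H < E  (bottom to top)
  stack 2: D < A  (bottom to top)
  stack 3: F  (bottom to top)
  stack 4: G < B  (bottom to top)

stack(A, D)

target: towers=[C/H/E; D/A; F; G/B] holding=-
        putdown(A) → towers=[A; C/H/E; D; F; G/B] holding=-
       stack(A, E) → towers=[C/H/E/A; D; F; G/B] holding=-
       stack(A, B) → towers=[C/H/E; D; F; G/B/A] holding=-
       stack(A, F) → towers=[C/H/E; D; F/A; G/B] holding=-
       stack(A, D) → towers=[C/H/E; D/A; F; G/B] holding=-  ← match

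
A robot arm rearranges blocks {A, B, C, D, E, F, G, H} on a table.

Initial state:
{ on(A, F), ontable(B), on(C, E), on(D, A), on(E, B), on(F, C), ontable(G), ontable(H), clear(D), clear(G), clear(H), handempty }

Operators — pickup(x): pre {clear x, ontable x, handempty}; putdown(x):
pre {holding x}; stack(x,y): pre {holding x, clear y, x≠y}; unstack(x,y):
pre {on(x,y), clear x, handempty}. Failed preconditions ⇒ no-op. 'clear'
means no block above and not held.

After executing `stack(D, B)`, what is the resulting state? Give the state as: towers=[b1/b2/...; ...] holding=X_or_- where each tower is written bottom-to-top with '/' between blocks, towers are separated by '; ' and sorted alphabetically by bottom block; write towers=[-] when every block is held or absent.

before: towers=[B/E/C/F/A/D; G; H] holding=-
pre[stack(D, B)]: holding(D) fail, clear(B) fail, D≠B ok
holding(D), clear(B) unmet → stack(D, B) is a no-op
after:  towers=[B/E/C/F/A/D; G; H] holding=-

towers=[B/E/C/F/A/D; G; H] holding=-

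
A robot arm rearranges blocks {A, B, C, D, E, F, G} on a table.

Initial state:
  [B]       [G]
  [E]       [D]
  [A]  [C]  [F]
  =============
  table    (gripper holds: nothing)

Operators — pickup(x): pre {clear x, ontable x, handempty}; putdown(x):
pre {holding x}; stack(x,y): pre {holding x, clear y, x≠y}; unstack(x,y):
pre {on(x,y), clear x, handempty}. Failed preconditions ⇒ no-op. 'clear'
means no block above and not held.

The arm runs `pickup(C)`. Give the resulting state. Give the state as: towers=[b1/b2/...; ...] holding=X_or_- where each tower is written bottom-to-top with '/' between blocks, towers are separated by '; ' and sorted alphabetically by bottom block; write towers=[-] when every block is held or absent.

before: towers=[A/E/B; C; F/D/G] holding=-
pre[pickup(C)]: clear(C) ok, ontable(C) ok, handempty ok
all met → apply pickup(C)
after:  towers=[A/E/B; F/D/G] holding=C

towers=[A/E/B; F/D/G] holding=C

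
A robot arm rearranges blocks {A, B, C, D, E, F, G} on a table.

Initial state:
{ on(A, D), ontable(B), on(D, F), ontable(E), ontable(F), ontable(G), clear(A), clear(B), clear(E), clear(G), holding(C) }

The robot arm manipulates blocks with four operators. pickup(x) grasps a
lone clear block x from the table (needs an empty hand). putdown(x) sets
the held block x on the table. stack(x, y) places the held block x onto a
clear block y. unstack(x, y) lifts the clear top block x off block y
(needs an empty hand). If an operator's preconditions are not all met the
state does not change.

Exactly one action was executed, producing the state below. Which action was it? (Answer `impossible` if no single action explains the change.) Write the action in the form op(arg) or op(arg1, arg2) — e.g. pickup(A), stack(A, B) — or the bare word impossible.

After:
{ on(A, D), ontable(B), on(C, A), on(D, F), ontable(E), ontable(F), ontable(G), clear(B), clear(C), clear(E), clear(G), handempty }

stack(C, A)

target: towers=[B; E; F/D/A/C; G] holding=-
        putdown(C) → towers=[B; C; E; F/D/A; G] holding=-
       stack(C, B) → towers=[B/C; E; F/D/A; G] holding=-
       stack(C, G) → towers=[B; E; F/D/A; G/C] holding=-
       stack(C, A) → towers=[B; E; F/D/A/C; G] holding=-  ← match
       stack(C, E) → towers=[B; E/C; F/D/A; G] holding=-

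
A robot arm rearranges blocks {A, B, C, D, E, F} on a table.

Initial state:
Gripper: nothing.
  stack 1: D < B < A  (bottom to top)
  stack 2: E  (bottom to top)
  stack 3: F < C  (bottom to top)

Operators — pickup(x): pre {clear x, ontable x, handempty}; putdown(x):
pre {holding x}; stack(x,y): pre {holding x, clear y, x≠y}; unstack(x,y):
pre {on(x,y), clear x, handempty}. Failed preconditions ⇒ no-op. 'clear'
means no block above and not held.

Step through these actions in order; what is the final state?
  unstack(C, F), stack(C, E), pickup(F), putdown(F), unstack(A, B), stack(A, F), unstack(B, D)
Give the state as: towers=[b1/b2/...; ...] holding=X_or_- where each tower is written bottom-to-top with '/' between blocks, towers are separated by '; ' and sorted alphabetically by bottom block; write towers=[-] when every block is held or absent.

step 1 (unstack(C, F)): towers=[D/B/A; E; F] holding=C
step 2 (stack(C, E)): towers=[D/B/A; E/C; F] holding=-
step 3 (pickup(F)): towers=[D/B/A; E/C] holding=F
step 4 (putdown(F)): towers=[D/B/A; E/C; F] holding=-
step 5 (unstack(A, B)): towers=[D/B; E/C; F] holding=A
step 6 (stack(A, F)): towers=[D/B; E/C; F/A] holding=-
step 7 (unstack(B, D)): towers=[D; E/C; F/A] holding=B

towers=[D; E/C; F/A] holding=B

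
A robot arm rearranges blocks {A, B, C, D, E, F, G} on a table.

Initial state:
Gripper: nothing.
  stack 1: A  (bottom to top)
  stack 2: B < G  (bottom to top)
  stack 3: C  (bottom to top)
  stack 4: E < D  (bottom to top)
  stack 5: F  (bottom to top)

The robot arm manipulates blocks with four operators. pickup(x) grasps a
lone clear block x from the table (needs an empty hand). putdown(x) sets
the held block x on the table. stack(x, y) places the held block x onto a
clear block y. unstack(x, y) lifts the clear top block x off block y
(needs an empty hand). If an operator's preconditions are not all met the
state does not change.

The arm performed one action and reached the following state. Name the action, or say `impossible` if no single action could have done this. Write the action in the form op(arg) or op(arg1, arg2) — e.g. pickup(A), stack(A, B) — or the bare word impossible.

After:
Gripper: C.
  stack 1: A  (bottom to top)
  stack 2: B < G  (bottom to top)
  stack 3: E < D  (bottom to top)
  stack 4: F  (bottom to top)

target: towers=[A; B/G; E/D; F] holding=C
         pickup(F) → towers=[A; B/G; C; E/D] holding=F
     unstack(G, B) → towers=[A; B; C; E/D; F] holding=G
     unstack(D, E) → towers=[A; B/G; C; E; F] holding=D
         pickup(A) → towers=[B/G; C; E/D; F] holding=A
         pickup(C) → towers=[A; B/G; E/D; F] holding=C  ← match

pickup(C)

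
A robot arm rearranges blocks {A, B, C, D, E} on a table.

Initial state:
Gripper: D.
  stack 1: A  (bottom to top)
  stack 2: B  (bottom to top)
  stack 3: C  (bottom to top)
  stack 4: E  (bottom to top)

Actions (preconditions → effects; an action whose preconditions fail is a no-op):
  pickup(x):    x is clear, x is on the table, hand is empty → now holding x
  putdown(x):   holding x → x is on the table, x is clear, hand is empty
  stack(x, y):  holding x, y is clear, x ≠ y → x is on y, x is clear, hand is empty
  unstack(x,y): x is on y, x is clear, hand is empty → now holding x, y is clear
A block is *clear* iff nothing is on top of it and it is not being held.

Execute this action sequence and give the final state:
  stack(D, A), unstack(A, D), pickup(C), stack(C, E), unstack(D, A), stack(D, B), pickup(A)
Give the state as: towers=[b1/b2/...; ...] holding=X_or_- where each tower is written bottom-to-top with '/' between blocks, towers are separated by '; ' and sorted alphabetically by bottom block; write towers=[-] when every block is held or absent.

step 1 (stack(D, A)): towers=[A/D; B; C; E] holding=-
step 2 (unstack(A, D)) [no-op]: towers=[A/D; B; C; E] holding=-
step 3 (pickup(C)): towers=[A/D; B; E] holding=C
step 4 (stack(C, E)): towers=[A/D; B; E/C] holding=-
step 5 (unstack(D, A)): towers=[A; B; E/C] holding=D
step 6 (stack(D, B)): towers=[A; B/D; E/C] holding=-
step 7 (pickup(A)): towers=[B/D; E/C] holding=A

towers=[B/D; E/C] holding=A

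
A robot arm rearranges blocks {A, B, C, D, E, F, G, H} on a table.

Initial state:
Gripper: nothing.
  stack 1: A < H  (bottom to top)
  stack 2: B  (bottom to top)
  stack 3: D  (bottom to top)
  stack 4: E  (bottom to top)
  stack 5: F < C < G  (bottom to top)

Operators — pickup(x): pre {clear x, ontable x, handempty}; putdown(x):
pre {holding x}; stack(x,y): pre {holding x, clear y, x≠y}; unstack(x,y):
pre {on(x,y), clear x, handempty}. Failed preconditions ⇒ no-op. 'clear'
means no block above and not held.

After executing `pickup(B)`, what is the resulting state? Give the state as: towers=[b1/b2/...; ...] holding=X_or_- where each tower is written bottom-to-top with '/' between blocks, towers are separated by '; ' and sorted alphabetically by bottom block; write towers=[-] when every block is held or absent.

towers=[A/H; D; E; F/C/G] holding=B

before: towers=[A/H; B; D; E; F/C/G] holding=-
pre[pickup(B)]: clear(B) yes, ontable(B) yes, handempty yes
all met → apply pickup(B)
after:  towers=[A/H; D; E; F/C/G] holding=B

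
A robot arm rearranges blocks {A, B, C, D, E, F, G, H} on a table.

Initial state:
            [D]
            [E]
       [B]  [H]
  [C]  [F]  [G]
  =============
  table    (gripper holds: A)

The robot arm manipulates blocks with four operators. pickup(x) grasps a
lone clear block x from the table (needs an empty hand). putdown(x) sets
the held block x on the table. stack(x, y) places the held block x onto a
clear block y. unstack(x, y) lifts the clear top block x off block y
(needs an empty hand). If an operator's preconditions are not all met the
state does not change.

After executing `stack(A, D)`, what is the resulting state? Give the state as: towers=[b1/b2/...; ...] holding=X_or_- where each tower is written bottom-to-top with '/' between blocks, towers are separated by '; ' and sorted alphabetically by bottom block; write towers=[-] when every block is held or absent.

before: towers=[C; F/B; G/H/E/D] holding=A
pre[stack(A, D)]: holding(A) ok, clear(D) ok, A≠D ok
all met → apply stack(A, D)
after:  towers=[C; F/B; G/H/E/D/A] holding=-

towers=[C; F/B; G/H/E/D/A] holding=-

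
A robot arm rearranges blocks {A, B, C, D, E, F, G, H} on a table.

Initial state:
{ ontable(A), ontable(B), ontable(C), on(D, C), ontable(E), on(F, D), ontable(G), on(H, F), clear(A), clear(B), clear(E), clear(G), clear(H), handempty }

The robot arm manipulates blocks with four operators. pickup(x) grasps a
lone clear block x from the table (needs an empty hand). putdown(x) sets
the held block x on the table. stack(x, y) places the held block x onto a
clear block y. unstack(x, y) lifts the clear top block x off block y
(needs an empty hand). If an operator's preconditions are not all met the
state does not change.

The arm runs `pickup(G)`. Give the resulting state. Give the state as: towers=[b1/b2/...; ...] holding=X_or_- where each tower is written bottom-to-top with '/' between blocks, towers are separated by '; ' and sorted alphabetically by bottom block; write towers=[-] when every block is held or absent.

before: towers=[A; B; C/D/F/H; E; G] holding=-
pre[pickup(G)]: clear(G) yes, ontable(G) yes, handempty yes
all met → apply pickup(G)
after:  towers=[A; B; C/D/F/H; E] holding=G

towers=[A; B; C/D/F/H; E] holding=G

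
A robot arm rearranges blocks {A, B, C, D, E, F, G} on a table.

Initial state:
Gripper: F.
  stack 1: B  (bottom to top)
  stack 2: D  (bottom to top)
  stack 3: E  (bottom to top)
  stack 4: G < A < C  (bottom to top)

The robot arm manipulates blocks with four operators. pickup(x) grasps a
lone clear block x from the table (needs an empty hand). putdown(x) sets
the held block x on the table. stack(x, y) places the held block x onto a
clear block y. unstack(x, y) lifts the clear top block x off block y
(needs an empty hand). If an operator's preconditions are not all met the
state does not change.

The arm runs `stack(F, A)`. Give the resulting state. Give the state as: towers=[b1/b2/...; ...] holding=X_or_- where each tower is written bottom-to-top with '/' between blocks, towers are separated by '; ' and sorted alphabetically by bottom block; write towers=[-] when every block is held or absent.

before: towers=[B; D; E; G/A/C] holding=F
pre[stack(F, A)]: holding(F) ✓, clear(A) ✗, F≠A ✓
clear(A) unmet → stack(F, A) is a no-op
after:  towers=[B; D; E; G/A/C] holding=F

towers=[B; D; E; G/A/C] holding=F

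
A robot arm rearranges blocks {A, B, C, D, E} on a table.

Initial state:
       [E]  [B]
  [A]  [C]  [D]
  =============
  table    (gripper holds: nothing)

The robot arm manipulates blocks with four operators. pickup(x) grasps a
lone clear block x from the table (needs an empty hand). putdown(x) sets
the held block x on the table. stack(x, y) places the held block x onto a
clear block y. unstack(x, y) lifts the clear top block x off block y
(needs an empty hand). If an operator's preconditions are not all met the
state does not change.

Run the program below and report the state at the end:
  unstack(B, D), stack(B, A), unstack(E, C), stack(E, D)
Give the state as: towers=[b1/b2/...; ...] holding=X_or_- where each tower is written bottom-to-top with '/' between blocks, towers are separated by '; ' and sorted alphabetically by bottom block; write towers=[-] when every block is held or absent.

towers=[A/B; C; D/E] holding=-

step 1 (unstack(B, D)): towers=[A; C/E; D] holding=B
step 2 (stack(B, A)): towers=[A/B; C/E; D] holding=-
step 3 (unstack(E, C)): towers=[A/B; C; D] holding=E
step 4 (stack(E, D)): towers=[A/B; C; D/E] holding=-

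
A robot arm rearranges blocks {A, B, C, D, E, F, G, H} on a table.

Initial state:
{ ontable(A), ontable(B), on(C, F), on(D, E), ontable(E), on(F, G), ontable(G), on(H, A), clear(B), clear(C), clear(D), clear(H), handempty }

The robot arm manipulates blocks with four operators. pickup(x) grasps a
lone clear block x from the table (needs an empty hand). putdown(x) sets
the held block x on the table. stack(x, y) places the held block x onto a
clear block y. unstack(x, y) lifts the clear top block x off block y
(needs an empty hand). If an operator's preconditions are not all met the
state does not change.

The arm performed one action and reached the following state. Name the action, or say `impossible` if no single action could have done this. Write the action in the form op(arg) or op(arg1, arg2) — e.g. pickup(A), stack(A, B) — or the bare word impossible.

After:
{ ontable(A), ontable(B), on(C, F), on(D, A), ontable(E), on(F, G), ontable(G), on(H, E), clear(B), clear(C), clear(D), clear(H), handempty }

impossible

target: towers=[A/D; B; E/H; G/F/C] holding=-
     unstack(H, A) → towers=[A; B; E/D; G/F/C] holding=H
         pickup(B) → towers=[A/H; E/D; G/F/C] holding=B
     unstack(D, E) → towers=[A/H; B; E; G/F/C] holding=D
     unstack(C, F) → towers=[A/H; B; E/D; G/F] holding=C
none of the 4 applicable actions match → impossible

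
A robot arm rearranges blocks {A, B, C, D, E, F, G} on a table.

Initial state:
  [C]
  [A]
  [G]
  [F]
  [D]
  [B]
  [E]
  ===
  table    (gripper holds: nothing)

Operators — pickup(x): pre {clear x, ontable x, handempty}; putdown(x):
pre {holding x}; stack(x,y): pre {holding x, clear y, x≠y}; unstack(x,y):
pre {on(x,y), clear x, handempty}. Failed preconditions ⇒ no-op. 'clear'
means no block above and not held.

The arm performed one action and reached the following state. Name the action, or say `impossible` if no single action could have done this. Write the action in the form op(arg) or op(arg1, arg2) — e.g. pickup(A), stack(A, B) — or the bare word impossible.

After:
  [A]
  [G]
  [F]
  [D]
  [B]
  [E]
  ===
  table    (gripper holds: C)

unstack(C, A)

target: towers=[E/B/D/F/G/A] holding=C
     unstack(C, A) → towers=[E/B/D/F/G/A] holding=C  ← match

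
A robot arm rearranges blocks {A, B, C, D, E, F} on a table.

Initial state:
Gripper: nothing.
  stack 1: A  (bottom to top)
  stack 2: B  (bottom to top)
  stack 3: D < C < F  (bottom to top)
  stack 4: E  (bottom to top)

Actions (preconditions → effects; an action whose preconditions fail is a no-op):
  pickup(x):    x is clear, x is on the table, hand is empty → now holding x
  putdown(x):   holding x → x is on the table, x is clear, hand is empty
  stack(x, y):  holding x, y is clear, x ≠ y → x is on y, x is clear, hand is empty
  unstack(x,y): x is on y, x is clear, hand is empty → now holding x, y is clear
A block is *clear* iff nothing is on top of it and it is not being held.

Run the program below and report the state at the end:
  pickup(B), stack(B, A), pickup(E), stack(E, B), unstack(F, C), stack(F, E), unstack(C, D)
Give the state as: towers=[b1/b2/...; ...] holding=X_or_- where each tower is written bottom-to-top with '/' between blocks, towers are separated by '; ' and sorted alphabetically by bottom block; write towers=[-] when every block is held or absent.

towers=[A/B/E/F; D] holding=C

step 1 (pickup(B)): towers=[A; D/C/F; E] holding=B
step 2 (stack(B, A)): towers=[A/B; D/C/F; E] holding=-
step 3 (pickup(E)): towers=[A/B; D/C/F] holding=E
step 4 (stack(E, B)): towers=[A/B/E; D/C/F] holding=-
step 5 (unstack(F, C)): towers=[A/B/E; D/C] holding=F
step 6 (stack(F, E)): towers=[A/B/E/F; D/C] holding=-
step 7 (unstack(C, D)): towers=[A/B/E/F; D] holding=C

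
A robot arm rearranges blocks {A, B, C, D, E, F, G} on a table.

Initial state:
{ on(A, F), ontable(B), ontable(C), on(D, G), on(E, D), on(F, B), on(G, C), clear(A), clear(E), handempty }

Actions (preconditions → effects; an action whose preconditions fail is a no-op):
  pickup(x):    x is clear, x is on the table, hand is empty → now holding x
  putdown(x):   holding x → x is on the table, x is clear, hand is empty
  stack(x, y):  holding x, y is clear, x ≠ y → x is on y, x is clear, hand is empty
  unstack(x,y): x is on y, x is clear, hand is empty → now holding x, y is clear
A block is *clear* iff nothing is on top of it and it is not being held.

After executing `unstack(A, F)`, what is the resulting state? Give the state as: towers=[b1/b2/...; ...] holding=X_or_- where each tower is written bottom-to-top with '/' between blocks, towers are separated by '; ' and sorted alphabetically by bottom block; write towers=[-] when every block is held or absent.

before: towers=[B/F/A; C/G/D/E] holding=-
pre[unstack(A, F)]: on(A,F) ✓, clear(A) ✓, handempty ✓
all met → apply unstack(A, F)
after:  towers=[B/F; C/G/D/E] holding=A

towers=[B/F; C/G/D/E] holding=A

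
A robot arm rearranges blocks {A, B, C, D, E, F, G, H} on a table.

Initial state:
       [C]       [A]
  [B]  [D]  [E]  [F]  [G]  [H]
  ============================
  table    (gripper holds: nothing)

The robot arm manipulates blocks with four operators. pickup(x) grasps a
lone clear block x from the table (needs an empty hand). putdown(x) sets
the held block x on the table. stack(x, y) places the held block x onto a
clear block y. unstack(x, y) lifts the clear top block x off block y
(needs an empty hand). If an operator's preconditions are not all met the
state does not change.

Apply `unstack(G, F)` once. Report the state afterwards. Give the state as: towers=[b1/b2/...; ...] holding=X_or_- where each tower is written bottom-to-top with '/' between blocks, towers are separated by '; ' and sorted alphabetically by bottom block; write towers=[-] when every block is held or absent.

before: towers=[B; D/C; E; F/A; G; H] holding=-
pre[unstack(G, F)]: on(G,F) fail, clear(G) ok, handempty ok
on(G,F) unmet → unstack(G, F) is a no-op
after:  towers=[B; D/C; E; F/A; G; H] holding=-

towers=[B; D/C; E; F/A; G; H] holding=-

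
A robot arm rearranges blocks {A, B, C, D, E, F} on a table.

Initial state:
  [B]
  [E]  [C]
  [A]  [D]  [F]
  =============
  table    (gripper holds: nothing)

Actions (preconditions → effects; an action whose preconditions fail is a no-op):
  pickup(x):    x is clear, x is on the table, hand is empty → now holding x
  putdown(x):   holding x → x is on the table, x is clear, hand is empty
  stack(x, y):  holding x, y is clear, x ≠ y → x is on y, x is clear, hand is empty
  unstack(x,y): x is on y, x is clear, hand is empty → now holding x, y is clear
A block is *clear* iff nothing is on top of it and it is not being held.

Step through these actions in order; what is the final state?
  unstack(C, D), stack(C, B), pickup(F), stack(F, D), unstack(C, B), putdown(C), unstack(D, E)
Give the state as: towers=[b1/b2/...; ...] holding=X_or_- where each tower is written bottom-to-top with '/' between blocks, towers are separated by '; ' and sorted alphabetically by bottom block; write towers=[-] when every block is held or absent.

towers=[A/E/B; C; D/F] holding=-

step 1 (unstack(C, D)): towers=[A/E/B; D; F] holding=C
step 2 (stack(C, B)): towers=[A/E/B/C; D; F] holding=-
step 3 (pickup(F)): towers=[A/E/B/C; D] holding=F
step 4 (stack(F, D)): towers=[A/E/B/C; D/F] holding=-
step 5 (unstack(C, B)): towers=[A/E/B; D/F] holding=C
step 6 (putdown(C)): towers=[A/E/B; C; D/F] holding=-
step 7 (unstack(D, E)) [no-op]: towers=[A/E/B; C; D/F] holding=-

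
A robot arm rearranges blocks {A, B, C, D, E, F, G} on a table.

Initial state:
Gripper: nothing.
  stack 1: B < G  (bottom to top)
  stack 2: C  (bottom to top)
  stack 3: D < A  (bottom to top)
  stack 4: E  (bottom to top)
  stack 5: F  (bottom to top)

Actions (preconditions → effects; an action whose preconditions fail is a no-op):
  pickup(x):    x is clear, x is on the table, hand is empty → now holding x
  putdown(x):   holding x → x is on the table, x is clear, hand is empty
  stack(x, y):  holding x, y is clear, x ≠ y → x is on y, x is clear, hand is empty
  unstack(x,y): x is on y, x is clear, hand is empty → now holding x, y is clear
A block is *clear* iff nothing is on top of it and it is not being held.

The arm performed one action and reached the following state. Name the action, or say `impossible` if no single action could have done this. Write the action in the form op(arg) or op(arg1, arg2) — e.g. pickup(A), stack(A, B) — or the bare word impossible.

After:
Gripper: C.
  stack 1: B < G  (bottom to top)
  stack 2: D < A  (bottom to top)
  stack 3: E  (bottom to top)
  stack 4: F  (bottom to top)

target: towers=[B/G; D/A; E; F] holding=C
         pickup(F) → towers=[B/G; C; D/A; E] holding=F
     unstack(G, B) → towers=[B; C; D/A; E; F] holding=G
     unstack(A, D) → towers=[B/G; C; D; E; F] holding=A
         pickup(E) → towers=[B/G; C; D/A; F] holding=E
         pickup(C) → towers=[B/G; D/A; E; F] holding=C  ← match

pickup(C)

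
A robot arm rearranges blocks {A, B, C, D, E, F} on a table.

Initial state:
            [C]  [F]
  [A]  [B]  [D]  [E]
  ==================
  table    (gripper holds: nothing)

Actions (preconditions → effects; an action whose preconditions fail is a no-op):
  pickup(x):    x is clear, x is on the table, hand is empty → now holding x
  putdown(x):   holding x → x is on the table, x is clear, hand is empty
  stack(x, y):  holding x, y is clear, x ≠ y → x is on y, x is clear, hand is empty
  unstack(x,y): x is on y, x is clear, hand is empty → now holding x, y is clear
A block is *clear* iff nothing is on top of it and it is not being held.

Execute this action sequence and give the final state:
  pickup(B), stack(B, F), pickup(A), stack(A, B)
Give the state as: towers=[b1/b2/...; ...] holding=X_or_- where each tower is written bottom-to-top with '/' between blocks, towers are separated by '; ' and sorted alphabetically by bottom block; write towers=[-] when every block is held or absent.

step 1 (pickup(B)): towers=[A; D/C; E/F] holding=B
step 2 (stack(B, F)): towers=[A; D/C; E/F/B] holding=-
step 3 (pickup(A)): towers=[D/C; E/F/B] holding=A
step 4 (stack(A, B)): towers=[D/C; E/F/B/A] holding=-

towers=[D/C; E/F/B/A] holding=-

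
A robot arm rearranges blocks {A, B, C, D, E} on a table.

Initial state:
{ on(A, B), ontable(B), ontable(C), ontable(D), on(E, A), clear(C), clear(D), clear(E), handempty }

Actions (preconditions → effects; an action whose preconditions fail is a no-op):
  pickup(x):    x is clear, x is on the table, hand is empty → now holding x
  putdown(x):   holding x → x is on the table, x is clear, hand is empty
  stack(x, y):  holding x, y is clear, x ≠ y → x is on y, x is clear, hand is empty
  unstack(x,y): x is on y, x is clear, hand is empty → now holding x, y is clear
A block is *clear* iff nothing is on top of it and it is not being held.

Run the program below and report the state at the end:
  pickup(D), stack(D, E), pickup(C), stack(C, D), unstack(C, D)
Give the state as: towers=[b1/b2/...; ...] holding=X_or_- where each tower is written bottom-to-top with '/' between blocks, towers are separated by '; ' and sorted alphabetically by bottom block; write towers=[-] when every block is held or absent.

towers=[B/A/E/D] holding=C

step 1 (pickup(D)): towers=[B/A/E; C] holding=D
step 2 (stack(D, E)): towers=[B/A/E/D; C] holding=-
step 3 (pickup(C)): towers=[B/A/E/D] holding=C
step 4 (stack(C, D)): towers=[B/A/E/D/C] holding=-
step 5 (unstack(C, D)): towers=[B/A/E/D] holding=C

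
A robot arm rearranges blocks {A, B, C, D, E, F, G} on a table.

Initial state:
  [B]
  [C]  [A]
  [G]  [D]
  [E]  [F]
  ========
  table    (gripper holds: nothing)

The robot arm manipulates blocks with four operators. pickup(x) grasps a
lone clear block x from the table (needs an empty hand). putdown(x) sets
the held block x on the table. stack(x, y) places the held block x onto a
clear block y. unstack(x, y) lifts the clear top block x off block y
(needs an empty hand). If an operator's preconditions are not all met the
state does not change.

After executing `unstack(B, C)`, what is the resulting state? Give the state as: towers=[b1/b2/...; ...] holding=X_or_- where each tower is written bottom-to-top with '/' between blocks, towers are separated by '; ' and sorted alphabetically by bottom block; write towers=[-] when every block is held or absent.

before: towers=[E/G/C/B; F/D/A] holding=-
pre[unstack(B, C)]: on(B,C) ok, clear(B) ok, handempty ok
all met → apply unstack(B, C)
after:  towers=[E/G/C; F/D/A] holding=B

towers=[E/G/C; F/D/A] holding=B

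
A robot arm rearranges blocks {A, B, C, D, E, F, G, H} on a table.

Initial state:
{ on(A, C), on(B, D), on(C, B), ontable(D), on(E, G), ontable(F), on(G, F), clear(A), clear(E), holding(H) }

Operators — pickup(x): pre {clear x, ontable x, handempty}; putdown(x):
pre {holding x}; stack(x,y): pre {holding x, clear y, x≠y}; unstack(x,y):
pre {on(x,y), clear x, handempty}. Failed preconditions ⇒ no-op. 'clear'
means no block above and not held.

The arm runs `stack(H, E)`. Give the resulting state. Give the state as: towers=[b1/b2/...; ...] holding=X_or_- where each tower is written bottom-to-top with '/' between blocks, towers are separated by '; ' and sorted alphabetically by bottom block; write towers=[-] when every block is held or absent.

before: towers=[D/B/C/A; F/G/E] holding=H
pre[stack(H, E)]: holding(H) yes, clear(E) yes, H≠E yes
all met → apply stack(H, E)
after:  towers=[D/B/C/A; F/G/E/H] holding=-

towers=[D/B/C/A; F/G/E/H] holding=-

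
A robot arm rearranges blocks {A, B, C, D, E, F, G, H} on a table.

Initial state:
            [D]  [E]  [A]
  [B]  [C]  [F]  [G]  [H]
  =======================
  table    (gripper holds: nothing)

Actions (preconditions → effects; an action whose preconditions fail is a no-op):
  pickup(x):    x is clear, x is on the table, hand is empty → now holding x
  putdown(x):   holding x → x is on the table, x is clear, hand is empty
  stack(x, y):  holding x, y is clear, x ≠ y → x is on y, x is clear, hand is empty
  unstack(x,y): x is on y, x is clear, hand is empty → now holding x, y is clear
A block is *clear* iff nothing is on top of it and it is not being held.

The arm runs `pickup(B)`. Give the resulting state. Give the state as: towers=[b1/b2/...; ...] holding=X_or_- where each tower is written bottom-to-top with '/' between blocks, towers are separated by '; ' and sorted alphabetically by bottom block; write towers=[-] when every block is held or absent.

before: towers=[B; C; F/D; G/E; H/A] holding=-
pre[pickup(B)]: clear(B) ✓, ontable(B) ✓, handempty ✓
all met → apply pickup(B)
after:  towers=[C; F/D; G/E; H/A] holding=B

towers=[C; F/D; G/E; H/A] holding=B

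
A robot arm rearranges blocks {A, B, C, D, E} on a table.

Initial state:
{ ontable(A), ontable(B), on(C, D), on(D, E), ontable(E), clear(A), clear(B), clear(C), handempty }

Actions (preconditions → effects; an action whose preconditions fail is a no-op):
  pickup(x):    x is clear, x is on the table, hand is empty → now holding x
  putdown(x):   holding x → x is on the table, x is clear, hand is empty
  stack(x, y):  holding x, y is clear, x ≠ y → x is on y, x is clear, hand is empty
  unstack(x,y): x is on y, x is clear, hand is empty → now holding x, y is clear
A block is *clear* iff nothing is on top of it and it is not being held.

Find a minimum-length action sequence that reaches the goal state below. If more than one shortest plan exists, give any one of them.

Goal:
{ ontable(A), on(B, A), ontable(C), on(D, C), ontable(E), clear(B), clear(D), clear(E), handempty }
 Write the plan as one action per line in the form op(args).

step 1 (pickup(B)): towers=[A; E/D/C] holding=B
step 2 (stack(B, A)): towers=[A/B; E/D/C] holding=-
step 3 (unstack(C, D)): towers=[A/B; E/D] holding=C
step 4 (putdown(C)): towers=[A/B; C; E/D] holding=-
step 5 (unstack(D, E)): towers=[A/B; C; E] holding=D
step 6 (stack(D, C)): towers=[A/B; C/D; E] holding=-
goal check: towers=[A/B; C/D; E] holding=- — reached (length 6, optimal by BFS)

pickup(B)
stack(B, A)
unstack(C, D)
putdown(C)
unstack(D, E)
stack(D, C)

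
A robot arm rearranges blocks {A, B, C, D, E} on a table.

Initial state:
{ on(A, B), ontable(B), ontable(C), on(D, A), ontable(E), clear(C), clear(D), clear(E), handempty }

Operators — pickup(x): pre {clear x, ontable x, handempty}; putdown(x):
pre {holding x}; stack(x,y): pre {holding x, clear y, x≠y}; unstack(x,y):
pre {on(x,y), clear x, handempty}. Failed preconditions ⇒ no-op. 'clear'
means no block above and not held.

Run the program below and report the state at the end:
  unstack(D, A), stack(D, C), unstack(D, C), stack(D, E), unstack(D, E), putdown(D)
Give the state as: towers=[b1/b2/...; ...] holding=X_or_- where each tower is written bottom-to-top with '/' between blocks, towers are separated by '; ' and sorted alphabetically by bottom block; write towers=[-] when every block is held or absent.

step 1 (unstack(D, A)): towers=[B/A; C; E] holding=D
step 2 (stack(D, C)): towers=[B/A; C/D; E] holding=-
step 3 (unstack(D, C)): towers=[B/A; C; E] holding=D
step 4 (stack(D, E)): towers=[B/A; C; E/D] holding=-
step 5 (unstack(D, E)): towers=[B/A; C; E] holding=D
step 6 (putdown(D)): towers=[B/A; C; D; E] holding=-

towers=[B/A; C; D; E] holding=-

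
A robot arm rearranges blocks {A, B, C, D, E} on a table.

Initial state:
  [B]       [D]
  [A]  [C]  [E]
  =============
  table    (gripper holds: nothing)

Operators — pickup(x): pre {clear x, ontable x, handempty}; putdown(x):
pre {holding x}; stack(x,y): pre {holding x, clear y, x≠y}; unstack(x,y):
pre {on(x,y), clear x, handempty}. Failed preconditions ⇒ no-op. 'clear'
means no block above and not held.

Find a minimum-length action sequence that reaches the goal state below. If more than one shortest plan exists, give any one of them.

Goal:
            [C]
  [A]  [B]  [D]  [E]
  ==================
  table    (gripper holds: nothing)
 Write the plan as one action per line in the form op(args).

unstack(B, A)
putdown(B)
unstack(D, E)
putdown(D)
pickup(C)
stack(C, D)

step 1 (unstack(B, A)): towers=[A; C; E/D] holding=B
step 2 (putdown(B)): towers=[A; B; C; E/D] holding=-
step 3 (unstack(D, E)): towers=[A; B; C; E] holding=D
step 4 (putdown(D)): towers=[A; B; C; D; E] holding=-
step 5 (pickup(C)): towers=[A; B; D; E] holding=C
step 6 (stack(C, D)): towers=[A; B; D/C; E] holding=-
goal check: towers=[A; B; D/C; E] holding=- — reached (length 6, optimal by BFS)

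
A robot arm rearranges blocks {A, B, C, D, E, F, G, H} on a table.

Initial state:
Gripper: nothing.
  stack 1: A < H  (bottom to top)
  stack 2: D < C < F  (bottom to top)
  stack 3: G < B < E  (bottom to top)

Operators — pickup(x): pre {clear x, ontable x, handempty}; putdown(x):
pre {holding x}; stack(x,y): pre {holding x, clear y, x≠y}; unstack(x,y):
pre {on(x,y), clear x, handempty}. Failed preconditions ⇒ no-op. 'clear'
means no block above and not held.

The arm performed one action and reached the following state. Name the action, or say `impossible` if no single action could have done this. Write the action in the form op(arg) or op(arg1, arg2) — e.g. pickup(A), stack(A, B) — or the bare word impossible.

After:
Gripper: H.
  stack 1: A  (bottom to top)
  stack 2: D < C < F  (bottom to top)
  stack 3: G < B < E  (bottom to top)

unstack(H, A)

target: towers=[A; D/C/F; G/B/E] holding=H
     unstack(E, B) → towers=[A/H; D/C/F; G/B] holding=E
     unstack(H, A) → towers=[A; D/C/F; G/B/E] holding=H  ← match
     unstack(F, C) → towers=[A/H; D/C; G/B/E] holding=F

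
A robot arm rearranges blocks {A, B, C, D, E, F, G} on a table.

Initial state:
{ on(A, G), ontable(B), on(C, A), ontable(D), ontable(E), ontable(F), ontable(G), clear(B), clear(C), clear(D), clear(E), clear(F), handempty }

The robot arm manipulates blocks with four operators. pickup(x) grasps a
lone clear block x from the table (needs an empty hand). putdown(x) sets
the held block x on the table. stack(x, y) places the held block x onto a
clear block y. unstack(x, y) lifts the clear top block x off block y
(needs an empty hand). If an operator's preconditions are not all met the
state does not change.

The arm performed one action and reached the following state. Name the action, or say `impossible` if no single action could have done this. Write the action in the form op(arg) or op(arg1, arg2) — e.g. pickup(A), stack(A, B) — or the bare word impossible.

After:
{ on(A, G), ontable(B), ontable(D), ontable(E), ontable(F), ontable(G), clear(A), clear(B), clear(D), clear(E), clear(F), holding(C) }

target: towers=[B; D; E; F; G/A] holding=C
         pickup(B) → towers=[D; E; F; G/A/C] holding=B
         pickup(F) → towers=[B; D; E; G/A/C] holding=F
         pickup(D) → towers=[B; E; F; G/A/C] holding=D
         pickup(E) → towers=[B; D; F; G/A/C] holding=E
     unstack(C, A) → towers=[B; D; E; F; G/A] holding=C  ← match

unstack(C, A)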